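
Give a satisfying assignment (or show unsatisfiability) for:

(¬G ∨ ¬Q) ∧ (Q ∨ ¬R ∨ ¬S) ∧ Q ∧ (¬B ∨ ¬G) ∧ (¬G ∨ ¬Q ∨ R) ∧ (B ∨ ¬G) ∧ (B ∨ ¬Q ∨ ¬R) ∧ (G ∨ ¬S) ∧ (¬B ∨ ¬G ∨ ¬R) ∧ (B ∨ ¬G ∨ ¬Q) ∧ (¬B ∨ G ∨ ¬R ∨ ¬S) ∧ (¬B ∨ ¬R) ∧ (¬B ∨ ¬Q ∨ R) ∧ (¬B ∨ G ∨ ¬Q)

Unit clause (Q) forces Q = True.
In (¬G ∨ ¬Q) only ¬G is left, so G = False.
In (G ∨ ¬S) only ¬S is left, so S = False.
In (¬B ∨ G ∨ ¬Q) only ¬B is left, so B = False.
In (B ∨ ¬Q ∨ ¬R) only ¬R is left, so R = False.
All clauses satisfied.

S: False; G: False; Q: True; B: False; R: False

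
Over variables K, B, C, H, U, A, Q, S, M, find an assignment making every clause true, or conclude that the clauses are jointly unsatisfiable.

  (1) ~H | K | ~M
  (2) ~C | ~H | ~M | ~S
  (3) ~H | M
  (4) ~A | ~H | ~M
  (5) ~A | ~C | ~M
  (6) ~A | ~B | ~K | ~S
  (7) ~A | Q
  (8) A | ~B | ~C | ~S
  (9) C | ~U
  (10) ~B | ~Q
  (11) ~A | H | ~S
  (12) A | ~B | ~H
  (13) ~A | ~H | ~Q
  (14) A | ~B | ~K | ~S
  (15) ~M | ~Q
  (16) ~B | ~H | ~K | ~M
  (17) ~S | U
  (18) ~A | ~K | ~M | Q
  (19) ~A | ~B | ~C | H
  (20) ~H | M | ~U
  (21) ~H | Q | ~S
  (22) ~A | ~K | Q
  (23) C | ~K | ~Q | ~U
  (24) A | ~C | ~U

Set K = False.
Set B = False.
Set C = True.
Try H = True:
  (~H | K | ~M) forces M = False.
  clause (~H | M) is falsified — backtrack.
So H = False.
Set U = False.
  then (~S | U) forces S = False.
Set A = False.
Set Q = False.
Set M = False.
All clauses satisfied.

K: False, B: False, C: True, H: False, U: False, A: False, Q: False, S: False, M: False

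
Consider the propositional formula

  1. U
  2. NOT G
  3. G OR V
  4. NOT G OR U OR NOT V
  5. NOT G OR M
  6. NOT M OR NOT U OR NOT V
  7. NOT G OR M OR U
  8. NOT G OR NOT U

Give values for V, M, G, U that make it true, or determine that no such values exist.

Unit clause (U) forces U = True.
Unit clause (NOT G) forces G = False.
In (G OR V) only V is left, so V = True.
In (NOT M OR NOT U OR NOT V) only NOT M is left, so M = False.
Check each clause:
  (U): U holds.
  (NOT G): NOT G holds.
  (G OR V): V holds.
  (NOT G OR U OR NOT V): NOT G holds.
  (NOT G OR M): NOT G holds.
  (NOT M OR NOT U OR NOT V): NOT M holds.
  (NOT G OR M OR U): NOT G holds.
  (NOT G OR NOT U): NOT G holds.
All clauses satisfied.

V: True; M: False; G: False; U: True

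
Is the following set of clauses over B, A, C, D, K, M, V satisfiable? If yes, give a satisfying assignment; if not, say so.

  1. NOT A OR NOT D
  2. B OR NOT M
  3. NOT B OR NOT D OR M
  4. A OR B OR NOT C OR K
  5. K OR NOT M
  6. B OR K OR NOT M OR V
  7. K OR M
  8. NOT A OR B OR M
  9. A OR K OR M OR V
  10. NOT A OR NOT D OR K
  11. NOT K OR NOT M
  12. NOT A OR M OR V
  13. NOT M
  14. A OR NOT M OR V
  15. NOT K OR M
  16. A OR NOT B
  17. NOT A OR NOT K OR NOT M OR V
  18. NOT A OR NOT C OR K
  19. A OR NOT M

Case M = True:
  Clause (NOT M) is falsified — contradiction.
Case M = False:
  (K OR M) forces K = True.
  Clause (NOT K OR M) is falsified — contradiction.
Both cases fail, so the formula is unsatisfiable.

Unsatisfiable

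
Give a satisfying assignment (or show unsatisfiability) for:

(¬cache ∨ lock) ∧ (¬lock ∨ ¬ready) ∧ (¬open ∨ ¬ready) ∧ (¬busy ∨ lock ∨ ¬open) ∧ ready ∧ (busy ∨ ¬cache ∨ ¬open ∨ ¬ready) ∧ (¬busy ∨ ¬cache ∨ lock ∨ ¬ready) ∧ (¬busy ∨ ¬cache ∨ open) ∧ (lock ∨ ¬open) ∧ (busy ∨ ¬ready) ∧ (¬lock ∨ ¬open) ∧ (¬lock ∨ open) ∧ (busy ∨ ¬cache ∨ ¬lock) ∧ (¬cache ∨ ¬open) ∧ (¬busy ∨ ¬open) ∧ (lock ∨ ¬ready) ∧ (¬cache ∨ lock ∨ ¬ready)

UNSATISFIABLE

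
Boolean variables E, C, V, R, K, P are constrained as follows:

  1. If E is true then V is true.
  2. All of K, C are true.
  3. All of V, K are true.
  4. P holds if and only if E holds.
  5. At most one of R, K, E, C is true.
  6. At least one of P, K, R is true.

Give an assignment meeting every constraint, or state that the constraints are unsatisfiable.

The formula is unsatisfiable.

Case C = True:
  (2) forces K = True.
  Constraint (5) is violated (K=T, C=T) — contradiction.
Case C = False:
  Constraint (2) is violated (C=F) — contradiction.
Both cases fail — unsatisfiable.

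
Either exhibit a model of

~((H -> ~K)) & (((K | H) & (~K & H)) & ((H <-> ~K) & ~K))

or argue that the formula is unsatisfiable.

Unsatisfiable

Case K = True: the conjunct ~K is False.
Case K = False: the conjunct ~((H -> ~K)) becomes ~((H -> True)) = False.
Both cases fail — unsatisfiable.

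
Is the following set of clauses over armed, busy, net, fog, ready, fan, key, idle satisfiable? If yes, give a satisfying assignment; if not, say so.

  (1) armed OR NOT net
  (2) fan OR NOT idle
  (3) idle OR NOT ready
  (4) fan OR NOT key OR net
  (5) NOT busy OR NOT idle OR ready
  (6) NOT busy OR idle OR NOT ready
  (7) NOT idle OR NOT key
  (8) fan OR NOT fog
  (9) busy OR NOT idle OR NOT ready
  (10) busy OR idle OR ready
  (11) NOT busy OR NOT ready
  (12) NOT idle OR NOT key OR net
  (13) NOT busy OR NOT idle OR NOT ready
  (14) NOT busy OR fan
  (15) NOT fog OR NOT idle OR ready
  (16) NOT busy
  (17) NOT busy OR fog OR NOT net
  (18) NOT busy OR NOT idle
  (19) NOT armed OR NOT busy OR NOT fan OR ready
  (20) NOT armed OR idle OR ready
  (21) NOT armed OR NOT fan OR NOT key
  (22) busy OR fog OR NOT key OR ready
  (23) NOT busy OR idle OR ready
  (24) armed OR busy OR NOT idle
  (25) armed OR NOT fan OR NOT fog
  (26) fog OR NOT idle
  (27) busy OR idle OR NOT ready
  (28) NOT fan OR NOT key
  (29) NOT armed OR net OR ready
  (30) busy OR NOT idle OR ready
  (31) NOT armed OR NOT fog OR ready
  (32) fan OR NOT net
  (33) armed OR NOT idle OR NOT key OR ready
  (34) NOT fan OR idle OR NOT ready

Case ready = True:
  (idle OR NOT ready) forces idle = True.
  (fan OR NOT idle) forces fan = True.
  (NOT idle OR NOT key) forces key = False.
  (busy OR NOT idle OR NOT ready) forces busy = True.
  Clause (NOT busy OR NOT ready) is falsified — contradiction.
Case ready = False:
  (NOT busy) forces busy = False.
  (busy OR idle OR ready) forces idle = True.
  Clause (busy OR NOT idle OR ready) is falsified — contradiction.
Both cases fail, so the formula is unsatisfiable.

No satisfying assignment exists.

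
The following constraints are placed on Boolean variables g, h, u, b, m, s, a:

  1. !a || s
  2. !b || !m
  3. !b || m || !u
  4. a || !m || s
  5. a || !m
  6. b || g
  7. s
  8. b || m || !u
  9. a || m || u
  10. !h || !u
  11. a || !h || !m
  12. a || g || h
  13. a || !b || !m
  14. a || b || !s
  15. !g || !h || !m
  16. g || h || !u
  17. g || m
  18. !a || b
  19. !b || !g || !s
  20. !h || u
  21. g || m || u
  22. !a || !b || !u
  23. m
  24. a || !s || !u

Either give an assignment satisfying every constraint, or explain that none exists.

Unsatisfiable

Case m = True:
  (!b || !m) forces b = False.
  (a || !m) forces a = True.
  Clause (!a || b) is falsified — contradiction.
Case m = False:
  Clause (m) is falsified — contradiction.
Both cases fail, so the formula is unsatisfiable.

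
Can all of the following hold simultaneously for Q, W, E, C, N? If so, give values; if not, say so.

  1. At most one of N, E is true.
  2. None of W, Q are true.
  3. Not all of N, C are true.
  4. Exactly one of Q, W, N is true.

Q = False, W = False, E = False, C = False, N = True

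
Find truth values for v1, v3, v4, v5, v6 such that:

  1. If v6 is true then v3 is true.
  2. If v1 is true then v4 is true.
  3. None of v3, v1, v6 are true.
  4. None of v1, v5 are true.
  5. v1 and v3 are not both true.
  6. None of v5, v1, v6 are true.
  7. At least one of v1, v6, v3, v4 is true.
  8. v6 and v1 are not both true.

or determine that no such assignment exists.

v1 = False, v3 = False, v4 = True, v5 = False, v6 = False

  (1) v6=F ⇒ v3: vacuous ✓
  (2) v1=F ⇒ v4: vacuous ✓
  (3) {v3, v1, v6}: 0 true — none ✓
  (4) {v1, v5}: 0 true — none ✓
  (5) v1=F, v3=F — not both ✓
  (6) {v5, v1, v6}: 0 true — none ✓
  (7) {v1, v6, v3, v4}: 1 true — at least one ✓
  (8) v6=F, v1=F — not both ✓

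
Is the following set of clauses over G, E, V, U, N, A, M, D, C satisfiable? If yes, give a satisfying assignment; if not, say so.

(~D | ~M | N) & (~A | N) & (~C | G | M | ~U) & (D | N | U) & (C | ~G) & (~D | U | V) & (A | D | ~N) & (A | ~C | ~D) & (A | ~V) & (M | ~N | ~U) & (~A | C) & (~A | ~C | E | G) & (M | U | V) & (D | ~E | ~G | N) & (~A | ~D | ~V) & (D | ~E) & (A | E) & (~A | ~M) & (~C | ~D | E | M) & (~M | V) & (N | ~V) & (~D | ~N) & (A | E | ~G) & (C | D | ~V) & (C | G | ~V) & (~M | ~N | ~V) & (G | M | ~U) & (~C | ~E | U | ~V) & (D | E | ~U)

Set G = True.
  then (C | ~G) forces C = True.
Set E = False.
  then (A | E) forces A = True.
  then (~A | ~M) forces M = False.
  then (~C | ~D | E | M) forces D = False.
  then (D | E | ~U) forces U = False.
  then (~A | N) forces N = True.
  then (M | U | V) forces V = True.
All clauses satisfied.

G = True, E = False, V = True, U = False, N = True, A = True, M = False, D = False, C = True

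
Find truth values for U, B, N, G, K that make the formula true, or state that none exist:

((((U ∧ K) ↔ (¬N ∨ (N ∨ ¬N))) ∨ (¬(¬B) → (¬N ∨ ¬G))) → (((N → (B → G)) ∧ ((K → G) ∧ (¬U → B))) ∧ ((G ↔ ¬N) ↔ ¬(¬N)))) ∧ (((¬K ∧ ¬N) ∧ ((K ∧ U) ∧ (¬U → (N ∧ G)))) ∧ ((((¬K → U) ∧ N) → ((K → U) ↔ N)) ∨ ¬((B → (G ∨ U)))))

Case K = True: the conjunct ¬K is False.
Case K = False: the conjunct K is False.
Both cases fail — unsatisfiable.

Unsatisfiable — no assignment works.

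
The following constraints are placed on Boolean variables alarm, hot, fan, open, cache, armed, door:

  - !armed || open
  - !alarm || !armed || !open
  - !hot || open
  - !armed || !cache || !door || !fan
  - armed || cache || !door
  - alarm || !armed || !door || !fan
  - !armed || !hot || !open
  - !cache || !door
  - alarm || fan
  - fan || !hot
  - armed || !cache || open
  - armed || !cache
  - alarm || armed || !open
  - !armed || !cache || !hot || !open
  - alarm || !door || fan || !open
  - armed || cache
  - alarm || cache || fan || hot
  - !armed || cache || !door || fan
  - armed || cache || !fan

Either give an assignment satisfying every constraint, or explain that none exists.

Set alarm = False.
  then (alarm || fan) forces fan = True.
Set hot = False.
Try open = False:
  (!armed || open) forces armed = False.
  (armed || !cache || open) forces cache = False.
  clause (armed || cache) is falsified — backtrack.
So open = True.
  then (alarm || armed || !open) forces armed = True.
  then (alarm || !armed || !door || !fan) forces door = False.
Set cache = False.
All clauses satisfied.

alarm = False; hot = False; fan = True; open = True; cache = False; armed = True; door = False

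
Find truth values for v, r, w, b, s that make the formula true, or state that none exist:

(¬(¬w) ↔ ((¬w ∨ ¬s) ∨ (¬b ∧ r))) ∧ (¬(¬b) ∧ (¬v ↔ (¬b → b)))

v = False, r = True, w = True, b = True, s = False

  ¬(¬w) ↔ ((¬w ∨ ¬s) ∨ (¬b ∧ r)) = True
    ¬(¬w) = True
      ¬w = False
    (¬w ∨ ¬s) ∨ (¬b ∧ r) = True
      ¬w ∨ ¬s = True
        ¬w = False
        ¬s = True
      ¬b ∧ r = False
        ¬b = False
  ¬(¬b) ∧ (¬v ↔ (¬b → b)) = True
    ¬(¬b) = True
      ¬b = False
    ¬v ↔ (¬b → b) = True
      ¬v = True
      ¬b → b = True
        ¬b = False
Both conjuncts True, so the formula holds.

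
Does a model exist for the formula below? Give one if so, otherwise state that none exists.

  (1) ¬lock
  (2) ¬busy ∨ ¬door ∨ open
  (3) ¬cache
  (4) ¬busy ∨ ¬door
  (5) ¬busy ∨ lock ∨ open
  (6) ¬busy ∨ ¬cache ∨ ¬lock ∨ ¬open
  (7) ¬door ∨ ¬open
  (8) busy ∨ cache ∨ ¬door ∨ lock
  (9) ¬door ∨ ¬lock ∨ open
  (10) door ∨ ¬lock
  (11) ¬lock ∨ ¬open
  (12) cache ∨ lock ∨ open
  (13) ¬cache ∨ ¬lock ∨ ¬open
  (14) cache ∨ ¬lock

busy = False; open = True; cache = False; lock = False; door = False

Unit clause (¬lock) forces lock = False.
Unit clause (¬cache) forces cache = False.
In (cache ∨ lock ∨ open) only open is left, so open = True.
In (¬door ∨ ¬open) only ¬door is left, so door = False.
Set busy = False.
All clauses satisfied.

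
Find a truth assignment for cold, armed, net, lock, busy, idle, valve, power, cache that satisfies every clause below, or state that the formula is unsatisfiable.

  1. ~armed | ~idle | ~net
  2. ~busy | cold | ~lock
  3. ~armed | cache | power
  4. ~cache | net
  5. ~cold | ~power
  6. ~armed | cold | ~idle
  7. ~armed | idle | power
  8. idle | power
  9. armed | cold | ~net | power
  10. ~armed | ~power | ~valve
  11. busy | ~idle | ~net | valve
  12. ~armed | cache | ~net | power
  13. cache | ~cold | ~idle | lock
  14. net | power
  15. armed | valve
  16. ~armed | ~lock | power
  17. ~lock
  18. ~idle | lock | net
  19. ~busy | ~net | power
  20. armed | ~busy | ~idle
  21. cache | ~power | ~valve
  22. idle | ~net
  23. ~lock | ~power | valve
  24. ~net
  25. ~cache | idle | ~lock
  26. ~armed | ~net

cold: False; armed: True; net: False; lock: False; busy: True; idle: False; valve: False; power: True; cache: False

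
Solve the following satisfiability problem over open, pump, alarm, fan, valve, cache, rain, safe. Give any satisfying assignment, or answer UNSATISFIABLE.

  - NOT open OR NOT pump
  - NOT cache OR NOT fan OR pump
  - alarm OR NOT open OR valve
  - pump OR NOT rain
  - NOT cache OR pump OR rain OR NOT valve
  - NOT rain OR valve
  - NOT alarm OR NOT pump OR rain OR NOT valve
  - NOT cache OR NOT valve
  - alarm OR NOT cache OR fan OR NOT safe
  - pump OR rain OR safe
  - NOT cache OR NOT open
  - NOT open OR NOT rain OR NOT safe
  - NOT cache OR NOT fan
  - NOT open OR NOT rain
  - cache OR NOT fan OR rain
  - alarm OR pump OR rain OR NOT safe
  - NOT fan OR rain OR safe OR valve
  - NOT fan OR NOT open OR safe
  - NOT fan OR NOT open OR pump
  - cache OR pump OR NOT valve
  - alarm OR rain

open=F, pump=T, alarm=T, fan=F, valve=F, cache=F, rain=F, safe=T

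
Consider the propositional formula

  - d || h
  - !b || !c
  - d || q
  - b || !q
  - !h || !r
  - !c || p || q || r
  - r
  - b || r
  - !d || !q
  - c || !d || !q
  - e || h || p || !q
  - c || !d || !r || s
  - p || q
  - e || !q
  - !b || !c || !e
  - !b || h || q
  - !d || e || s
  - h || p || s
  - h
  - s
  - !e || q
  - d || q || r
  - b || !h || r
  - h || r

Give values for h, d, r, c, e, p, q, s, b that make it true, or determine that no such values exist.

Case h = True:
  (!h || !r) forces r = False.
  Clause (r) is falsified — contradiction.
Case h = False:
  Clause (h) is falsified — contradiction.
Both cases fail, so the formula is unsatisfiable.

Unsatisfiable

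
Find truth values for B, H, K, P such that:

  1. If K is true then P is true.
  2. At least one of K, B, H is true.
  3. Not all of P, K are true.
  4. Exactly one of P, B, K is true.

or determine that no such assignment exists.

B=F; H=T; K=F; P=T

  (1) K=F ⇒ P: vacuous ✓
  (2) {K, B, H}: 1 true — at least one ✓
  (3) {P, K}: 1/2 true — not all ✓
  (4) {P, B, K}: 1 true — exactly one ✓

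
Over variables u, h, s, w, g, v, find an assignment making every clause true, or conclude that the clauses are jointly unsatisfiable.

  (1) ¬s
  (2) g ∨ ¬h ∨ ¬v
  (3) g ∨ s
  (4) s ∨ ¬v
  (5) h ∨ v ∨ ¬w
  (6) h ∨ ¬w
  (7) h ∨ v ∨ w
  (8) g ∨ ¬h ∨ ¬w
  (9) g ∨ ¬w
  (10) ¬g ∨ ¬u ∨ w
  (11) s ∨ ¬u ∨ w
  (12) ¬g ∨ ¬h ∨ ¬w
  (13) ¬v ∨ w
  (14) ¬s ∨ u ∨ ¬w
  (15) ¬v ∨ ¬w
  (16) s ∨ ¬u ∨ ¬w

u: False, h: True, s: False, w: False, g: True, v: False

Unit clause (¬s) forces s = False.
In (g ∨ s) only g is left, so g = True.
In (s ∨ ¬v) only ¬v is left, so v = False.
Try u = True:
  (¬g ∨ ¬u ∨ w) forces w = True.
  clause (s ∨ ¬u ∨ ¬w) is falsified — backtrack.
So u = False.
Try h = False:
  (h ∨ v ∨ ¬w) forces w = False.
  clause (h ∨ v ∨ w) is falsified — backtrack.
So h = True.
  then (¬g ∨ ¬h ∨ ¬w) forces w = False.
All clauses satisfied.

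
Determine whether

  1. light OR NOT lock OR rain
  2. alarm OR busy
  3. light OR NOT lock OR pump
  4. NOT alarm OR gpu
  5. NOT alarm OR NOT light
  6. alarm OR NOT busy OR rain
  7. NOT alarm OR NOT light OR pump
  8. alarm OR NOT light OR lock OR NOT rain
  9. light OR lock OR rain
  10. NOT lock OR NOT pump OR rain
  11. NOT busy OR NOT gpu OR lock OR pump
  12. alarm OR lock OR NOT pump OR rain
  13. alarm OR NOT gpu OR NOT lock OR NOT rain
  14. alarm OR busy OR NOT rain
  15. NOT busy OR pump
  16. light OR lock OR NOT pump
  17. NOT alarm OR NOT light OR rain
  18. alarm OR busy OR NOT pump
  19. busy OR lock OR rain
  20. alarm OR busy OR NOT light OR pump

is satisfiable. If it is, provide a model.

gpu: True, pump: True, busy: True, rain: True, light: False, alarm: True, lock: True

Set gpu = True.
Set pump = True.
Set busy = True.
Try rain = False:
  (alarm OR NOT busy OR rain) forces alarm = True.
  (NOT alarm OR NOT light) forces light = False.
  (light OR NOT lock OR rain) forces lock = False.
  clause (light OR lock OR rain) is falsified — backtrack.
So rain = True.
Set light = False.
  then (light OR lock OR NOT pump) forces lock = True.
  then (alarm OR NOT gpu OR NOT lock OR NOT rain) forces alarm = True.
All clauses satisfied.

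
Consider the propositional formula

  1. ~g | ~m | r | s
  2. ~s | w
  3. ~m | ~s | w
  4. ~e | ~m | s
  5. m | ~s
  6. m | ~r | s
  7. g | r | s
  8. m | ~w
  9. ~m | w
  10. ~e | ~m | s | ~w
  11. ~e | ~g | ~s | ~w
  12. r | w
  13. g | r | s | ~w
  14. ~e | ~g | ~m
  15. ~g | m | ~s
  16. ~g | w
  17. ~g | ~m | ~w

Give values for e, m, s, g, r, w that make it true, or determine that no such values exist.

e=T, m=T, s=T, g=F, r=T, w=T

Set e = True.
Try m = False:
  (m | ~s) forces s = False.
  (m | ~r | s) forces r = False.
  (g | r | s) forces g = True.
  (m | ~w) forces w = False.
  clause (r | w) is falsified — backtrack.
So m = True.
  then (~e | ~m | s) forces s = True.
  then (~m | w) forces w = True.
  then (~e | ~g | ~s | ~w) forces g = False.
Set r = True.
All clauses satisfied.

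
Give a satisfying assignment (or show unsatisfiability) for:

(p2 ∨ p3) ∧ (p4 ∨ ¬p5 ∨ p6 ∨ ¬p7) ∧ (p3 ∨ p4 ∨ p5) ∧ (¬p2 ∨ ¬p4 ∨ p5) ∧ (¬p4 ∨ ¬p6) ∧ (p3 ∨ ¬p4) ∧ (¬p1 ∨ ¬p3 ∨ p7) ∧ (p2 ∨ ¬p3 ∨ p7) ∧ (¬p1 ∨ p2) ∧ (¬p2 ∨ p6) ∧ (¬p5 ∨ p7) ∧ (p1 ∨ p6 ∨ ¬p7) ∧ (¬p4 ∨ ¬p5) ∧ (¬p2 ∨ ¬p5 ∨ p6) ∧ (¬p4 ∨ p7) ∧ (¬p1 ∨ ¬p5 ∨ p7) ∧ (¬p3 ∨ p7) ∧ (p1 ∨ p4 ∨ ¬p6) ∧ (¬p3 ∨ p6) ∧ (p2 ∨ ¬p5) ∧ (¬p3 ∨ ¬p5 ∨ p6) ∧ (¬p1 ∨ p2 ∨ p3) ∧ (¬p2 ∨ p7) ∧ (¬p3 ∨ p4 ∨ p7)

Set p1 = True.
  then (¬p1 ∨ p2) forces p2 = True.
  then (¬p2 ∨ p6) forces p6 = True.
  then (¬p2 ∨ p7) forces p7 = True.
  then (¬p4 ∨ ¬p6) forces p4 = False.
Set p3 = True.
Set p5 = False.
All clauses satisfied.

p1 = True, p2 = True, p3 = True, p4 = False, p5 = False, p6 = True, p7 = True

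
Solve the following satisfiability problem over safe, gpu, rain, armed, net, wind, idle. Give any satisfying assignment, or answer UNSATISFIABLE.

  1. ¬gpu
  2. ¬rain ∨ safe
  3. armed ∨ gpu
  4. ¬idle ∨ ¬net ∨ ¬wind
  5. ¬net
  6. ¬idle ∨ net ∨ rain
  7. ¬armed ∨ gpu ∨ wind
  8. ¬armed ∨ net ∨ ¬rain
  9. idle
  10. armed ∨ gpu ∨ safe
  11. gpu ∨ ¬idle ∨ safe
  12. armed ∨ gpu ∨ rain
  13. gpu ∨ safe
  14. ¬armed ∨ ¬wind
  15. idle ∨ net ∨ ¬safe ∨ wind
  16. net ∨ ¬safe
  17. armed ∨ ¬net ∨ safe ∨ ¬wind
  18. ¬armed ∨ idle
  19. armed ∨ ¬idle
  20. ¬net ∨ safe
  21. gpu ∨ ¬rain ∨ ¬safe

Unsatisfiable

Case gpu = True:
  Clause (¬gpu) is falsified — contradiction.
Case gpu = False:
  (armed ∨ gpu) forces armed = True.
  (¬net) forces net = False.
  (¬armed ∨ gpu ∨ wind) forces wind = True.
  Clause (¬armed ∨ ¬wind) is falsified — contradiction.
Both cases fail, so the formula is unsatisfiable.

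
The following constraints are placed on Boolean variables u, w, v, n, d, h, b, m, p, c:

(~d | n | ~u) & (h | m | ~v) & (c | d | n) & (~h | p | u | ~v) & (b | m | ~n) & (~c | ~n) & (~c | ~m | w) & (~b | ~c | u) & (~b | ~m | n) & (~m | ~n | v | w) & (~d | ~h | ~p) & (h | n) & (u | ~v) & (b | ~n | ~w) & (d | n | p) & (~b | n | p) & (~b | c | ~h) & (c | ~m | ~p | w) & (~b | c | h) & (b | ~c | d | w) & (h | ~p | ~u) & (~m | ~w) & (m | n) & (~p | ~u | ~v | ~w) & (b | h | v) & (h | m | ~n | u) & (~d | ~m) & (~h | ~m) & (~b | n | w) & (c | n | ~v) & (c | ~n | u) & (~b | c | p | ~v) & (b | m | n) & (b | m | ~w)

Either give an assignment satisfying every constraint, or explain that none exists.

u = True, w = False, v = True, n = True, d = False, h = False, b = False, m = True, p = False, c = False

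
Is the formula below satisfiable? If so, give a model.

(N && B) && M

B=T, N=T, M=T

  N && B = True
Both conjuncts True, so the formula holds.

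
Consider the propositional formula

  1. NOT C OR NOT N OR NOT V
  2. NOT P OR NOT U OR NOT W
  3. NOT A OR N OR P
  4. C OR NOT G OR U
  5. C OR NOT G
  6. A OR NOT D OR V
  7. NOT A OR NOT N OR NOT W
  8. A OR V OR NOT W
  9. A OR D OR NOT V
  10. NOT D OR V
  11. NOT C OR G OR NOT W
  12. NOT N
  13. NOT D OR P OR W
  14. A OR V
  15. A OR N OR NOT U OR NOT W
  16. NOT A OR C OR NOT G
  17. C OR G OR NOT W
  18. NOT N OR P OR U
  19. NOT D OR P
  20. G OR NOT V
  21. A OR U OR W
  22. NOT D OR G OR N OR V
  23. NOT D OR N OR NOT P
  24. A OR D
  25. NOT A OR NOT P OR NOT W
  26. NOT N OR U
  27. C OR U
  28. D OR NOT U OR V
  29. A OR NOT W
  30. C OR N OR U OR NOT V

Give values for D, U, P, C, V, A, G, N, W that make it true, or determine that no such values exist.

Unit clause (NOT N) forces N = False.
Try D = True:
  (NOT D OR V) forces V = True.
  (NOT D OR P) forces P = True.
  clause (NOT D OR N OR NOT P) is falsified — backtrack.
So D = False.
  then (A OR D) forces A = True.
  then (NOT A OR N OR P) forces P = True.
  then (NOT A OR NOT P OR NOT W) forces W = False.
Set U = True.
  then (D OR NOT U OR V) forces V = True.
  then (G OR NOT V) forces G = True.
  then (C OR NOT G) forces C = True.
All clauses satisfied.

D = False; U = True; P = True; C = True; V = True; A = True; G = True; N = False; W = False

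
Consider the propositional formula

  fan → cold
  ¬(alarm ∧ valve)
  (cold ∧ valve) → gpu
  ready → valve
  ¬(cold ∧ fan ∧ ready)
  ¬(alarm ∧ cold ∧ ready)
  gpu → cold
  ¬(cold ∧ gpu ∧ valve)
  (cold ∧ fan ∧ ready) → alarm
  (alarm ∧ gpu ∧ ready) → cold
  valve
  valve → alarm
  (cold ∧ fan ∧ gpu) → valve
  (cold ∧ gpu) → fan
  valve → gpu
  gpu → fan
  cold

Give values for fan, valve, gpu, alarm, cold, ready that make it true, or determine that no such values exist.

Case valve = True:
  (cold) forces cold = True.
  (alarm ∨ ¬valve) forces alarm = True.
  Clause (¬alarm ∨ ¬valve) is falsified — contradiction.
Case valve = False:
  Clause (valve) is falsified — contradiction.
Both cases fail, so the formula is unsatisfiable.

UNSATISFIABLE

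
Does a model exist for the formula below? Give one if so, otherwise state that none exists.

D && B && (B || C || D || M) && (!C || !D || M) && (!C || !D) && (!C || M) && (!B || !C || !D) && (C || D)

Unit clause (D) forces D = True.
Unit clause (B) forces B = True.
In (!C || !D) only !C is left, so C = False.
Set M = True.
Check each clause:
  (D): D holds.
  (B): B holds.
  (B || C || D || M): B holds.
  (!C || !D || M): !C holds.
  (!C || !D): !C holds.
  (!C || M): !C holds.
  (!B || !C || !D): !C holds.
  (C || D): D holds.
All clauses satisfied.

D = True, B = True, M = True, C = False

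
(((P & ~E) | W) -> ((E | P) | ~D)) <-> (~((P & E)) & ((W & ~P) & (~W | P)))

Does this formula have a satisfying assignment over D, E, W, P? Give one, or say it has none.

D = True, E = False, W = True, P = False

  (((P & ~E) | W) -> ((E | P) | ~D)) <-> (~((P & E)) & ((W & ~P) & (~W | P))) = True
    ((P & ~E) | W) -> ((E | P) | ~D) = False
      (P & ~E) | W = True
        P & ~E = False
          ~E = True
      (E | P) | ~D = False
        E | P = False
        ~D = False
    ~((P & E)) & ((W & ~P) & (~W | P)) = False
      ~((P & E)) = True
        P & E = False
      (W & ~P) & (~W | P) = False
        W & ~P = True
          ~P = True
        ~W | P = False
          ~W = False
The formula evaluates to True.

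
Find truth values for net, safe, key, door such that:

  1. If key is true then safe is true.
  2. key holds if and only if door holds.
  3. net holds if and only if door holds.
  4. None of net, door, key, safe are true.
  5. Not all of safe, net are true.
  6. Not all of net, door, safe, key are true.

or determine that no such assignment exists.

net = False, safe = False, key = False, door = False

  (1) key=F ⇒ safe: vacuous ✓
  (2) key=F, door=F — same ✓
  (3) net=F, door=F — same ✓
  (4) {net, door, key, safe}: 0 true — none ✓
  (5) {safe, net}: 0/2 true — not all ✓
  (6) {net, door, safe, key}: 0/4 true — not all ✓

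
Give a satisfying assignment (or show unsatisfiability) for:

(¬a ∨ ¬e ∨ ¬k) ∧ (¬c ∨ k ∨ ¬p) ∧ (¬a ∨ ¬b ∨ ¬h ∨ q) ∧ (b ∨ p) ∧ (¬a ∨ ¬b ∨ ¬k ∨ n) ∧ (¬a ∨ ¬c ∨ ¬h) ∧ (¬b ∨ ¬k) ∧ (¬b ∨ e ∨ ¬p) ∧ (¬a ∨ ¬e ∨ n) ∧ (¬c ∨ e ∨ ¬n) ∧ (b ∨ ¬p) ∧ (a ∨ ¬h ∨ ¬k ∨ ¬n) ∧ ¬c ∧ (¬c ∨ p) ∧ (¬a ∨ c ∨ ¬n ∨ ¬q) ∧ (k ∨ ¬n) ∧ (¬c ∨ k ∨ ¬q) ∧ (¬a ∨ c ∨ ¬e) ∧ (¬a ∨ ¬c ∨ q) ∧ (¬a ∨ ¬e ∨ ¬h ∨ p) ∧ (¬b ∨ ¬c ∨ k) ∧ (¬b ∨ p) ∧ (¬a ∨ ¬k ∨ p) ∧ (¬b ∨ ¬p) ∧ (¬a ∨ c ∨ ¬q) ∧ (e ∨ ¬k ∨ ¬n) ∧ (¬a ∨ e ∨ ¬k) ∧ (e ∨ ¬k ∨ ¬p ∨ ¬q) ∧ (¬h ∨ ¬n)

Case p = True:
  (b ∨ ¬p) forces b = True.
  Clause (¬b ∨ ¬p) is falsified — contradiction.
Case p = False:
  (b ∨ p) forces b = True.
  Clause (¬b ∨ p) is falsified — contradiction.
Both cases fail, so the formula is unsatisfiable.

UNSATISFIABLE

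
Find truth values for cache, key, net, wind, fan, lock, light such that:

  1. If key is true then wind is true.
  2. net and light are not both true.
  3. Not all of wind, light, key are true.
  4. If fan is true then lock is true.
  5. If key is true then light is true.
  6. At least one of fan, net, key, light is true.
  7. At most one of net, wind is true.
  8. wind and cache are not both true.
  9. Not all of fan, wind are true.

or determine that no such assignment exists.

cache=F, key=F, net=T, wind=F, fan=F, lock=T, light=F

  (1) key=F ⇒ wind: vacuous ✓
  (2) net=T, light=F — not both ✓
  (3) {wind, light, key}: 0/3 true — not all ✓
  (4) fan=F ⇒ lock: vacuous ✓
  (5) key=F ⇒ light: vacuous ✓
  (6) {fan, net, key, light}: 1 true — at least one ✓
  (7) {net, wind}: 1 true — at most one ✓
  (8) wind=F, cache=F — not both ✓
  (9) {fan, wind}: 0/2 true — not all ✓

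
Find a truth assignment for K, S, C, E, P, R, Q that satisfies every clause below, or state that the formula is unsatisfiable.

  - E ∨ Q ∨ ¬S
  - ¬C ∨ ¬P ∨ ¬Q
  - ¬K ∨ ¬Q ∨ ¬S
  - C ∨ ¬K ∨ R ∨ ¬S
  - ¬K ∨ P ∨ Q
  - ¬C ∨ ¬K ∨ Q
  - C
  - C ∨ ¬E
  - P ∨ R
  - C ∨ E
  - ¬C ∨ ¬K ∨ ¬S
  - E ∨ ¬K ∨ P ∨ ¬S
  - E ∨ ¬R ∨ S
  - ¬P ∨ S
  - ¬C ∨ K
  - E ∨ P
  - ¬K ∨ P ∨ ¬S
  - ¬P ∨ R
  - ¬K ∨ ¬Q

No satisfying assignment exists.

Case C = True:
  (¬C ∨ K) forces K = True.
  (¬C ∨ ¬K ∨ Q) forces Q = True.
  Clause (¬K ∨ ¬Q) is falsified — contradiction.
Case C = False:
  Clause (C) is falsified — contradiction.
Both cases fail, so the formula is unsatisfiable.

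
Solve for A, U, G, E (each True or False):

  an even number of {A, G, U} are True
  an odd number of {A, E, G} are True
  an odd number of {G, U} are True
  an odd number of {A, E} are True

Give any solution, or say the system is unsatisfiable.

A = True, U = True, G = False, E = False

{A, G, U}: 2 true → even ✓
{A, E, G}: 1 true → odd ✓
{G, U}: 1 true → odd ✓
{A, E}: 1 true → odd ✓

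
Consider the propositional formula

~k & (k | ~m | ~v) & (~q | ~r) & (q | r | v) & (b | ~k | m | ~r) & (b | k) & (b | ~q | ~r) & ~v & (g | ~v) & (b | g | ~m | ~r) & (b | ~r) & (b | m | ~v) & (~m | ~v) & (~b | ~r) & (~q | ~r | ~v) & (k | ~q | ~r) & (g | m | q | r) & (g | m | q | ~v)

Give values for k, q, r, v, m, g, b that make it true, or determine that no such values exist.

Unit clause (~k) forces k = False.
In (b | k) only b is left, so b = True.
Unit clause (~v) forces v = False.
In (~b | ~r) only ~r is left, so r = False.
In (q | r | v) only q is left, so q = True.
Set m = True.
Set g = True.
All clauses satisfied.

k = False, q = True, r = False, v = False, m = True, g = True, b = True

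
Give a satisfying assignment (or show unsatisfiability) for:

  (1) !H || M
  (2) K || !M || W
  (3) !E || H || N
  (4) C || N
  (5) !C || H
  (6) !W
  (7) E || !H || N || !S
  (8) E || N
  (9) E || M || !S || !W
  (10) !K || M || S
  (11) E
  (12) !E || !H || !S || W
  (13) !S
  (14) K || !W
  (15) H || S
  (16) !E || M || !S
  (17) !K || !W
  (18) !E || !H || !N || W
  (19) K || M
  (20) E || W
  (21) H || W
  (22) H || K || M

E = True, K = True, W = False, C = True, N = False, M = True, H = True, S = False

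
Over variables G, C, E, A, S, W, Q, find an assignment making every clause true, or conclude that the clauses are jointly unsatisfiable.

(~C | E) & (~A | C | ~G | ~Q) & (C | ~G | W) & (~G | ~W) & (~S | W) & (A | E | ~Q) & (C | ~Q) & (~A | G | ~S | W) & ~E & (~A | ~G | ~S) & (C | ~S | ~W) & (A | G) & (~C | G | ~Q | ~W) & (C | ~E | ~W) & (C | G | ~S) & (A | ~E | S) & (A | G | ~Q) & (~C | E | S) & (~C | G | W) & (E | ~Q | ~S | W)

G: False; C: False; E: False; A: True; S: False; W: False; Q: False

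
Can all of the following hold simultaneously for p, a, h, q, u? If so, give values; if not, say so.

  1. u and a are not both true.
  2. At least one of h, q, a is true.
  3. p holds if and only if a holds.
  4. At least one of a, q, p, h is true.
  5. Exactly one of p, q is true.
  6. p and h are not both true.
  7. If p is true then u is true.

p = False, a = False, h = False, q = True, u = True

  (1) u=T, a=F — not both ✓
  (2) {h, q, a}: 1 true — at least one ✓
  (3) p=F, a=F — same ✓
  (4) {a, q, p, h}: 1 true — at least one ✓
  (5) {p, q}: 1 true — exactly one ✓
  (6) p=F, h=F — not both ✓
  (7) p=F ⇒ u: vacuous ✓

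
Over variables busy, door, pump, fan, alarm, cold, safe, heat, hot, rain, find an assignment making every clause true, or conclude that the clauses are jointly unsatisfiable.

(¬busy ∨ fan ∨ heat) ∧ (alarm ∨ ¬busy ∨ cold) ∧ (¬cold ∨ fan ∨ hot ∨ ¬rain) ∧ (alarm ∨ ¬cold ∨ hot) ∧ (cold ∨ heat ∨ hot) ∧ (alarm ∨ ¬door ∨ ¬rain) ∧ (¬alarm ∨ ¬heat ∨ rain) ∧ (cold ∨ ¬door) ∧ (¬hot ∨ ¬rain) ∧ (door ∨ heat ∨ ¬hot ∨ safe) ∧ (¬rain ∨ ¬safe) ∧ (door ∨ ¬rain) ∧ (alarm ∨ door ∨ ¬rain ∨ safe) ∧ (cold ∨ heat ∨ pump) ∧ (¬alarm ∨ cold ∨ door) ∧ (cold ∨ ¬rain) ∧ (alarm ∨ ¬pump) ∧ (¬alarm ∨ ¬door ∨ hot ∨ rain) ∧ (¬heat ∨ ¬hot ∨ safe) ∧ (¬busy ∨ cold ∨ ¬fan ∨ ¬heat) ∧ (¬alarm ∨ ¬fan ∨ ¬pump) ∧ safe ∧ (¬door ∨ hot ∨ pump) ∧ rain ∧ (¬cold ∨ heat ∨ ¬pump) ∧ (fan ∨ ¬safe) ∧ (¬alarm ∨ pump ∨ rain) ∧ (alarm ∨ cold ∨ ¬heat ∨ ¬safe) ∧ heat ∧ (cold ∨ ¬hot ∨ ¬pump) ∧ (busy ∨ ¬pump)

Case safe = True:
  (¬rain ∨ ¬safe) forces rain = False.
  Clause (rain) is falsified — contradiction.
Case safe = False:
  Clause (safe) is falsified — contradiction.
Both cases fail, so the formula is unsatisfiable.

UNSATISFIABLE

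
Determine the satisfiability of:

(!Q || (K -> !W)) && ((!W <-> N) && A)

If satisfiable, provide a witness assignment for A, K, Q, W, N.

A = True; K = True; Q = False; W = True; N = False

  !Q || (K -> !W) = True
    !Q = True
    K -> !W = False
      !W = False
  (!W <-> N) && A = True
    !W <-> N = True
      !W = False
Both conjuncts True, so the formula holds.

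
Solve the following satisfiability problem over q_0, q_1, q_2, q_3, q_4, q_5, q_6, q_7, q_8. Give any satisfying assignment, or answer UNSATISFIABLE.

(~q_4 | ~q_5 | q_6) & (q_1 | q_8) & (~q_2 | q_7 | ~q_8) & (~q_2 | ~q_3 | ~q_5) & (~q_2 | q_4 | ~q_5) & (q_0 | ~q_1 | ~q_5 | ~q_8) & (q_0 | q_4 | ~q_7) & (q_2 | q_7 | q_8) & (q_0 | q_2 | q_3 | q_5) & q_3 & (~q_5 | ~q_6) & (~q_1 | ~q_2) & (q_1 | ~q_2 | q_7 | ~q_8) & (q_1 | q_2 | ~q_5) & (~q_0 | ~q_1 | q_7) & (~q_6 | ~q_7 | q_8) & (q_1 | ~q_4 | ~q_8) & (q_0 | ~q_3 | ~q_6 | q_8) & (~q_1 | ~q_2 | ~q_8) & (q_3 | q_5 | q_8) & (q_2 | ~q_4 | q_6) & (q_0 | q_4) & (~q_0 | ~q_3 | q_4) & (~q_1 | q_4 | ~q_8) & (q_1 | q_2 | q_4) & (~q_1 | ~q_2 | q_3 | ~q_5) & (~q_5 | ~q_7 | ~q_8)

q_0 = False, q_1 = True, q_2 = False, q_3 = True, q_4 = True, q_5 = False, q_6 = True, q_7 = False, q_8 = True

Unit clause (q_3) forces q_3 = True.
Set q_0 = False.
  then (q_0 | q_4) forces q_4 = True.
Try q_1 = False:
  (q_1 | q_8) forces q_8 = True.
  clause (q_1 | ~q_4 | ~q_8) is falsified — backtrack.
So q_1 = True.
  then (~q_1 | ~q_2) forces q_2 = False.
  then (q_2 | ~q_4 | q_6) forces q_6 = True.
  then (~q_5 | ~q_6) forces q_5 = False.
  then (q_0 | ~q_3 | ~q_6 | q_8) forces q_8 = True.
Set q_7 = False.
All clauses satisfied.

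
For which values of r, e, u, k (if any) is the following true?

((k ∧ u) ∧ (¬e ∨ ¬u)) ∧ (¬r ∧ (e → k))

r=F, e=F, u=T, k=T

  (k ∧ u) ∧ (¬e ∨ ¬u) = True
    k ∧ u = True
    ¬e ∨ ¬u = True
      ¬e = True
      ¬u = False
  ¬r ∧ (e → k) = True
    ¬r = True
    e → k = True
Both conjuncts True, so the formula holds.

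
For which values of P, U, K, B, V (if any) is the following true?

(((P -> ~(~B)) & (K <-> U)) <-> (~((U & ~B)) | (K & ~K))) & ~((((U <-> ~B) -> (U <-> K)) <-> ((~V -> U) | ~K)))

P: True; U: True; K: False; B: False; V: False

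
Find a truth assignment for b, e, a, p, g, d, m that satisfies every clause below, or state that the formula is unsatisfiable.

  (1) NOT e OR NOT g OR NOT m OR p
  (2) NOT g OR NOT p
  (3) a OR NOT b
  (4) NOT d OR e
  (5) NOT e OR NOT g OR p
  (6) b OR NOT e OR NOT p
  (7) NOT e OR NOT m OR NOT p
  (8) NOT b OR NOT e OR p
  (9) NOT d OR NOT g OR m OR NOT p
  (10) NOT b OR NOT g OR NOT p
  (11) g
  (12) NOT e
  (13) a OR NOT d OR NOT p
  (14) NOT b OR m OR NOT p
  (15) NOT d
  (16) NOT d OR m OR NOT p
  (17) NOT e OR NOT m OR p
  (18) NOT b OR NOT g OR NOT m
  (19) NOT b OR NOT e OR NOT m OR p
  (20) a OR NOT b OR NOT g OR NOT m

Unit clause (g) forces g = True.
Unit clause (NOT e) forces e = False.
Unit clause (NOT d) forces d = False.
In (NOT g OR NOT p) only NOT p is left, so p = False.
Set b = False.
Set a = False.
Set m = True.
All clauses satisfied.

b = False; e = False; a = False; p = False; g = True; d = False; m = True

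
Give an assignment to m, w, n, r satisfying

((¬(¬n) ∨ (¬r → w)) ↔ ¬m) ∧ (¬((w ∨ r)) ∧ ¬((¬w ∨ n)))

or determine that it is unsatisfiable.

The formula is unsatisfiable.

Case w = True: the conjunct ¬((w ∨ r)) becomes ¬((True ∨ r)) = False.
Case w = False: the conjunct ¬((¬w ∨ n)) becomes ¬((True ∨ n)) = False.
Both cases fail — unsatisfiable.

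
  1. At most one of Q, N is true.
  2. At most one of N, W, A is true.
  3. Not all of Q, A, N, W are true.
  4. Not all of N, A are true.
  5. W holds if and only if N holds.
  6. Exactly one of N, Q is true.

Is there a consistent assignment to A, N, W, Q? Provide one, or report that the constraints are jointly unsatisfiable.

A = False, N = False, W = False, Q = True

  (1) {Q, N}: 1 true — at most one ✓
  (2) {N, W, A}: 0 true — at most one ✓
  (3) {Q, A, N, W}: 1/4 true — not all ✓
  (4) {N, A}: 0/2 true — not all ✓
  (5) W=F, N=F — same ✓
  (6) {N, Q}: 1 true — exactly one ✓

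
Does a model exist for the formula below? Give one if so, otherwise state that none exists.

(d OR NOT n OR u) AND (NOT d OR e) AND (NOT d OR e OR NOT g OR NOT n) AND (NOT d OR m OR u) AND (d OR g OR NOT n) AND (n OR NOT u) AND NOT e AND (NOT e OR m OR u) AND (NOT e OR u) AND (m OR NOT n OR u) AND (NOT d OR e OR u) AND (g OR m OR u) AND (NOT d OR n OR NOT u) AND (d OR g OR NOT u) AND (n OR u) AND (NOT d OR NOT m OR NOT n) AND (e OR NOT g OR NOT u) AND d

The formula is unsatisfiable.

Case e = True:
  Clause (NOT e) is falsified — contradiction.
Case e = False:
  (NOT d OR e) forces d = False.
  Clause (d) is falsified — contradiction.
Both cases fail, so the formula is unsatisfiable.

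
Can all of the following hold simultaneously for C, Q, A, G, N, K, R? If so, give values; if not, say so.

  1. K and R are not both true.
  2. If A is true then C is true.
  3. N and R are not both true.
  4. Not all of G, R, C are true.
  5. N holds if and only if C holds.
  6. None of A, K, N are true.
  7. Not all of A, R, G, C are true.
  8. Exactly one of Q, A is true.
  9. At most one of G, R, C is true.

C=F, Q=T, A=F, G=F, N=F, K=F, R=T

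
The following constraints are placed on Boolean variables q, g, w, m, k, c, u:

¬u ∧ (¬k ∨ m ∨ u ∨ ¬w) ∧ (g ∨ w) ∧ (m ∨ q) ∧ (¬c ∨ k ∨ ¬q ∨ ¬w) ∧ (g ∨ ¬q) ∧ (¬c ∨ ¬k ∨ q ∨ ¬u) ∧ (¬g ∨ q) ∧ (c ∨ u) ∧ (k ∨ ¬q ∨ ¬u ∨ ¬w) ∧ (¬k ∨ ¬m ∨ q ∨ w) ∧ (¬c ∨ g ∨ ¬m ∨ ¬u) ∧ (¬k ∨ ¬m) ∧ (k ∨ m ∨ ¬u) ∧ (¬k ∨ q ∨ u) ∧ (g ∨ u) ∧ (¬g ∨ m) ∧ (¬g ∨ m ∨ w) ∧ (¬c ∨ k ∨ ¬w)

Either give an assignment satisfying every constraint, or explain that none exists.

Unit clause (¬u) forces u = False.
In (c ∨ u) only c is left, so c = True.
In (g ∨ u) only g is left, so g = True.
In (¬g ∨ m) only m is left, so m = True.
In (¬g ∨ q) only q is left, so q = True.
In (¬k ∨ ¬m) only ¬k is left, so k = False.
In (¬c ∨ k ∨ ¬w) only ¬w is left, so w = False.
All clauses satisfied.

q = True, g = True, w = False, m = True, k = False, c = True, u = False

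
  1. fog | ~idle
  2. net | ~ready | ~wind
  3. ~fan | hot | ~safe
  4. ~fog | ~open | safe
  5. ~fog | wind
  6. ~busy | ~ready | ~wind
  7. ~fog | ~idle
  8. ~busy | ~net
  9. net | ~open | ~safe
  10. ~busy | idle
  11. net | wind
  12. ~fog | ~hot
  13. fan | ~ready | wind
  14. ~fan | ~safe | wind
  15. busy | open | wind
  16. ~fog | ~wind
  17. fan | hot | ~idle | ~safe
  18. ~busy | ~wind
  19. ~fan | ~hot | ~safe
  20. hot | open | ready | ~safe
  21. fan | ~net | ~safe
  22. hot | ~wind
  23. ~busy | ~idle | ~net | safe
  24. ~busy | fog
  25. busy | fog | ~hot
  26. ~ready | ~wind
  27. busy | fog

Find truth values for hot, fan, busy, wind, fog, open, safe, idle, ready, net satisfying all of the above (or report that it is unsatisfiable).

Case fog = True:
  (~fog | wind) forces wind = True.
  Clause (~fog | ~wind) is falsified — contradiction.
Case fog = False:
  (fog | ~idle) forces idle = False.
  (~busy | idle) forces busy = False.
  Clause (busy | fog) is falsified — contradiction.
Both cases fail, so the formula is unsatisfiable.

The formula is unsatisfiable.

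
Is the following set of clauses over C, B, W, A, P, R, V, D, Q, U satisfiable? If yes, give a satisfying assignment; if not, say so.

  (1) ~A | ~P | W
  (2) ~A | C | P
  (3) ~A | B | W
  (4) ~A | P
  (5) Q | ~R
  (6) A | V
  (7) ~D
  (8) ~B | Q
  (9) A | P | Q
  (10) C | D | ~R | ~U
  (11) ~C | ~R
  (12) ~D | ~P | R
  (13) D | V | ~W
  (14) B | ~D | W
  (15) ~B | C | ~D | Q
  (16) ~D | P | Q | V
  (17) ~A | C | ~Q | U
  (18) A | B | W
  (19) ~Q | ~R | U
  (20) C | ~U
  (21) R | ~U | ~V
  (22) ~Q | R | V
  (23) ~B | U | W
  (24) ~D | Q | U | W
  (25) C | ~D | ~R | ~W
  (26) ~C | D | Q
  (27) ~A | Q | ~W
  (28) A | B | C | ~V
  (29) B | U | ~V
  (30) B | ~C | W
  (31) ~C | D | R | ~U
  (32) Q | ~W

C: False; B: True; W: True; A: False; P: True; R: False; V: True; D: False; Q: True; U: False

Unit clause (~D) forces D = False.
Set C = False.
  then (C | ~U) forces U = False.
Try B = False:
  (B | U | ~V) forces V = False.
  (A | V) forces A = True.
  (~A | C | P) forces P = True.
  (~A | ~P | W) forces W = True.
  clause (D | V | ~W) is falsified — backtrack.
So B = True.
  then (~B | Q) forces Q = True.
  then (~A | C | ~Q | U) forces A = False.
  then (~Q | ~R | U) forces R = False.
  then (~Q | R | V) forces V = True.
  then (~B | U | W) forces W = True.
Set P = True.
All clauses satisfied.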